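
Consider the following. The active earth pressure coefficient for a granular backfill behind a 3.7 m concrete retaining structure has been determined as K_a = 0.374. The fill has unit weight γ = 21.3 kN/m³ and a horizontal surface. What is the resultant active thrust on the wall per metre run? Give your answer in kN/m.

54.5 kN/m

P = ½ K_a γ H² = 0.5 × 0.374 × 21.3 × 3.7² = 54.53 kN/m.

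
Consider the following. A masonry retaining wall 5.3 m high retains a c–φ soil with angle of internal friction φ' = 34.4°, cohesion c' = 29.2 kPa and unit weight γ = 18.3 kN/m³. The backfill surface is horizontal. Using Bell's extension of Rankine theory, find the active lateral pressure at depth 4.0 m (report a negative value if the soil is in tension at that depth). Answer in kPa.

-10.4 kPa

K_a = (1 − sin φ)/(1 + sin φ) = 0.2780.
σ_a = K_a γ z − 2c√K_a = 0.2780×18.3×4.0 − 2×29.2×0.5272 = -10.44 kPa.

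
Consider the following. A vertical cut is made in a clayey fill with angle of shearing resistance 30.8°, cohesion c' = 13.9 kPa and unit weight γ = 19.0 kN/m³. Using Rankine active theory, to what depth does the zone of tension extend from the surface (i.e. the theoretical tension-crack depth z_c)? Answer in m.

2.58 m

K_a = tan²(45° − 30.8°/2) = 0.3227; √K_a = 0.5681.
The active pressure is zero where K_a γ z = 2c√K_a, so z_c = 2c/(γ√K_a) = 2×13.9/(19.0×0.5681) = 2.576 m.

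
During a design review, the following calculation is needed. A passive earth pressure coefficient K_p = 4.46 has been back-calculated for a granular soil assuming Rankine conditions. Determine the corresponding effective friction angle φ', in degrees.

39.3°

K_p = (1+sin φ)/(1−sin φ) ⇒ sin φ = (K_p − 1)/(K_p + 1) = 0.6337.
φ = arcsin(0.6337) = 39.32°.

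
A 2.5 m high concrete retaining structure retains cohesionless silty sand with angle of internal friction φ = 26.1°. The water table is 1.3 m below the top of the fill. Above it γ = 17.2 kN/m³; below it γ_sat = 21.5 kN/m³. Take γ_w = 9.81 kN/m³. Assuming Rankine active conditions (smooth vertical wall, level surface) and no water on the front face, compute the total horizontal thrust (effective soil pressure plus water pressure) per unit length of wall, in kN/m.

26.4 kN/m

K_a = tan²(45° − φ/2) = 0.3889.
γ' = 21.5 − 9.81 = 11.69 kN/m³. Depth below WT = 1.2 m.
σ'_h at WT = K_a γ d_w = 8.697 kPa; at base = 8.697 + K_a γ' × 1.2 = 14.15 kPa.
P₁ (0–1.3 m) = ½×8.697×1.3 = 5.653. P₂ (1.3–2.5 m) = ½(8.697+14.15)×1.2 = 13.71.
P_w = ½ γ_w h₂² = 0.5×9.81×1.2² = 7.063. Total = 5.653+13.71+7.063 = 26.43 kN/m.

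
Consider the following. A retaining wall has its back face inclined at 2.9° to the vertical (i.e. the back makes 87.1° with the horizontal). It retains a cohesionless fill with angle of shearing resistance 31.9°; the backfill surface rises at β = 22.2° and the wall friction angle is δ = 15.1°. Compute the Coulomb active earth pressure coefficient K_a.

0.429

K_a = sin²(α+φ) / [sin²α · sin(α−δ) · (1 + √{sin(φ+δ)sin(φ−β) / (sin(α−δ)sin(α+β))})²].
With α = 87.1°, φ = 31.9°, δ = 15.1°, β = 22.2°: K_a = 0.4293.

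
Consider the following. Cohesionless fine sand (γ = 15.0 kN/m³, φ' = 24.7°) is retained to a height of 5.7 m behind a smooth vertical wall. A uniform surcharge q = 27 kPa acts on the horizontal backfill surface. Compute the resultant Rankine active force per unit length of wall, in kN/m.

K_a = tan²(45° − φ/2) = 0.4106.
Soil triangle: ½ K_a γ H² = 0.5×0.4106×15.0×5.7² = 100.0 kN/m.
Surcharge rectangle: K_a q H = 0.4106×27×5.7 = 63.19 kN/m.
Total = 100.0 + 63.19 = 163.2 kN/m.

163 kN/m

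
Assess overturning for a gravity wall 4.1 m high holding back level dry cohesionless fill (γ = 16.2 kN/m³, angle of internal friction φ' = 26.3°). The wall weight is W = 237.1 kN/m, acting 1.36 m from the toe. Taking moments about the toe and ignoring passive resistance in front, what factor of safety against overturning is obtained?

K_a = tan²(45° − 26.3°/2) = 0.3859.
P_a = ½K_aγH² = 0.5×0.3859×16.2×4.1² = 52.55 kN/m, acting at H/3 = 1.367 m above the base.
Overturning moment M_o = P_a × H/3 = 52.55 × 1.367 = 71.82.
Resisting moment M_r = W × 1.36 = 237.1 × 1.36 = 322.5.
FS_overturning = M_r/M_o = 322.5/71.82 = 4.490.

4.49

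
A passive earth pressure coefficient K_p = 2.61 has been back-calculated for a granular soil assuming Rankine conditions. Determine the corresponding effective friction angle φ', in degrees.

26.5°

K_p = (1+sin φ)/(1−sin φ) ⇒ sin φ = (K_p − 1)/(K_p + 1) = 0.4460.
φ = arcsin(0.4460) = 26.49°.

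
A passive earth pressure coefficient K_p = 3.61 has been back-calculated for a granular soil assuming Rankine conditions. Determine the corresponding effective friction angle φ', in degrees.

K_p = (1+sin φ)/(1−sin φ) ⇒ sin φ = (K_p − 1)/(K_p + 1) = 0.5662.
φ = arcsin(0.5662) = 34.48°.

34.5°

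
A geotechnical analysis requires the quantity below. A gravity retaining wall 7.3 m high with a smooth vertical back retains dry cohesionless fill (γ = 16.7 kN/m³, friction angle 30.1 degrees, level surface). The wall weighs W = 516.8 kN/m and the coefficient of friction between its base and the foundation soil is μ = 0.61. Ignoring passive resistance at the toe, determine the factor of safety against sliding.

2.13

K_a = tan²(45° − 30.1°/2) = 0.3320.
P_a = ½K_aγH² = 0.5×0.3320×16.7×7.3² = 147.7 kN/m, acting at H/3 = 2.433 m above the base.
FS_sliding = μW / P_a = 0.61×516.8 / 147.7 = 2.134.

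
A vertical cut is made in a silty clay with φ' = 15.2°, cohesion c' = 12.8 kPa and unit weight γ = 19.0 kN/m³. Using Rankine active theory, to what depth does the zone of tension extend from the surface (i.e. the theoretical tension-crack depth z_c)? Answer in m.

K_a = tan²(45° − 15.2°/2) = 0.5845; √K_a = 0.7646.
The active pressure is zero where K_a γ z = 2c√K_a, so z_c = 2c/(γ√K_a) = 2×12.8/(19.0×0.7646) = 1.762 m.

1.76 m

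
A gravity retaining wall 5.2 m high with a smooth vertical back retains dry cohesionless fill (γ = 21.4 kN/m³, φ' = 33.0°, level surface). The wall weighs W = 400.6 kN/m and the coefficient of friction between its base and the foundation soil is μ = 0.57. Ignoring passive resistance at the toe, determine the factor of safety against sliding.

K_a = tan²(45° − 33.0°/2) = 0.2948.
P_a = ½K_aγH² = 0.5×0.2948×21.4×5.2² = 85.29 kN/m, acting at H/3 = 1.733 m above the base.
FS_sliding = μW / P_a = 0.57×400.6 / 85.29 = 2.677.

2.68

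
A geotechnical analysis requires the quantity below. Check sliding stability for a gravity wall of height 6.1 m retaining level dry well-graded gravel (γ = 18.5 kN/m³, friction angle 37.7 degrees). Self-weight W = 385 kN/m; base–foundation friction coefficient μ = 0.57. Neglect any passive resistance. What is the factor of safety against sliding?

K_a = tan²(45° − 37.7°/2) = 0.2411.
P_a = ½K_aγH² = 0.5×0.2411×18.5×6.1² = 82.97 kN/m, acting at H/3 = 2.033 m above the base.
FS_sliding = μW / P_a = 0.57×385 / 82.97 = 2.645.

2.64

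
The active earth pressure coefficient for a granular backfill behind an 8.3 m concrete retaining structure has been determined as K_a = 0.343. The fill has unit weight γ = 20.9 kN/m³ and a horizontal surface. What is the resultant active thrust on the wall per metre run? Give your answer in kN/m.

247 kN/m

P = ½ K_a γ H² = 0.5 × 0.343 × 20.9 × 8.3² = 246.9 kN/m.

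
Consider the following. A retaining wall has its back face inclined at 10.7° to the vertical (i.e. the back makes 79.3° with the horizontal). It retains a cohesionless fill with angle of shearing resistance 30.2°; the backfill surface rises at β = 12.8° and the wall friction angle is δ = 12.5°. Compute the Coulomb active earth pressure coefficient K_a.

0.463

K_a = sin²(α+φ) / [sin²α · sin(α−δ) · (1 + √{sin(φ+δ)sin(φ−β) / (sin(α−δ)sin(α+β))})²].
With α = 79.3°, φ = 30.2°, δ = 12.5°, β = 12.8°: K_a = 0.4634.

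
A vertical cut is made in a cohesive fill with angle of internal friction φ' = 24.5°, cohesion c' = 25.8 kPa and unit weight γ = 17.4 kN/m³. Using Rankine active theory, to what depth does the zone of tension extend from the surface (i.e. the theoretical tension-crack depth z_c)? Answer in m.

4.61 m

K_a = tan²(45° − 24.5°/2) = 0.4137; √K_a = 0.6432.
The active pressure is zero where K_a γ z = 2c√K_a, so z_c = 2c/(γ√K_a) = 2×25.8/(17.4×0.6432) = 4.610 m.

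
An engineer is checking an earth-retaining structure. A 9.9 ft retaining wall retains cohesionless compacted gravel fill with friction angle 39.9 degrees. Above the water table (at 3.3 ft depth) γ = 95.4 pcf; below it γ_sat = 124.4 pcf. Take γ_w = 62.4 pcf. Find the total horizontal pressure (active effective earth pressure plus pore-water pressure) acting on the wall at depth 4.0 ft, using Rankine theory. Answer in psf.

122 psf

K_a = (1 − sin φ)/(1 + sin φ) = 0.2184.
γ' = 124.4 − 62.4 = 62.00 pcf.
Effective vertical stress at 4.0 ft: σ'_v = 95.4×3.3 + 62.00×0.700 = 358.2 psf.
σ'_h = K_a σ'_v = 0.2184 × 358.2 = 78.25 psf; u = γ_w × 0.700 = 43.68 psf.
Total σ_h = 78.25 + 43.68 = 121.9 psf.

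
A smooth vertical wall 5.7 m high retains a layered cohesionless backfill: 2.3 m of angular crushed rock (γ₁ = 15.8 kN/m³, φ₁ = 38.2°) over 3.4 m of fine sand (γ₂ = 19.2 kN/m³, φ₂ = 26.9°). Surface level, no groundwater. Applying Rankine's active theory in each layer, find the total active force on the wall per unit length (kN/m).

K_a1 = tan²(45°−38.2°/2) = 0.2358; K_a2 = tan²(45°−26.9°/2) = 0.3770.
Layer 1: σ at base = K_a1 γ₁ h₁ = 8.568 kPa; P₁ = ½×8.568×2.3 = 9.854.
Layer 2: σ_v at top = γ₁h₁ = 36.34; σ_h top = K_a2×36.34 = 13.70; σ_h base = K_a2×(36.34+19.2×3.4) = 38.31.
P₂ = ½(13.70+38.31)×3.4 = 88.42. Total P_a = 9.854+88.42 = 98.27 kN/m.

98.3 kN/m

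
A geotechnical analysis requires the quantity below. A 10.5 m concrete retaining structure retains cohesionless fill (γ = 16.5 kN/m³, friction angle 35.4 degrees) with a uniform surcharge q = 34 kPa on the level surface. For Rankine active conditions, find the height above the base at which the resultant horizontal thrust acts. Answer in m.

3.99 m

K_a = 0.2664.
Triangular part P₁ = ½K_aγH² = 242.3 at H/3 = 3.500 m; rectangular part P₂ = K_a q H = 95.10 at H/2 = 5.250 m.
ȳ = (P₁·3.500 + P₂·5.250)/(P₁+P₂) = 3.993 m.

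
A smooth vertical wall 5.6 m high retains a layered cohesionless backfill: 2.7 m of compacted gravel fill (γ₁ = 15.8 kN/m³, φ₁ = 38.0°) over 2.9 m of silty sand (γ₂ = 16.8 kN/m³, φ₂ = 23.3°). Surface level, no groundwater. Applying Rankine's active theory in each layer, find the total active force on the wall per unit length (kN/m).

K_a1 = tan²(45°−38.0°/2) = 0.2379; K_a2 = tan²(45°−23.3°/2) = 0.4331.
Layer 1: σ at base = K_a1 γ₁ h₁ = 10.15 kPa; P₁ = ½×10.15×2.7 = 13.70.
Layer 2: σ_v at top = γ₁h₁ = 42.66; σ_h top = K_a2×42.66 = 18.48; σ_h base = K_a2×(42.66+16.8×2.9) = 39.58.
P₂ = ½(18.48+39.58)×2.9 = 84.18. Total P_a = 13.70+84.18 = 97.88 kN/m.

97.9 kN/m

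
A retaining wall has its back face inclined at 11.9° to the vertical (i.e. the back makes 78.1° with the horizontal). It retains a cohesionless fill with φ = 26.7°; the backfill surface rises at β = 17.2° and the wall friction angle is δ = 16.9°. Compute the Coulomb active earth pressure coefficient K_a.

0.601

K_a = sin²(α+φ) / [sin²α · sin(α−δ) · (1 + √{sin(φ+δ)sin(φ−β) / (sin(α−δ)sin(α+β))})²].
With α = 78.1°, φ = 26.7°, δ = 16.9°, β = 17.2°: K_a = 0.6013.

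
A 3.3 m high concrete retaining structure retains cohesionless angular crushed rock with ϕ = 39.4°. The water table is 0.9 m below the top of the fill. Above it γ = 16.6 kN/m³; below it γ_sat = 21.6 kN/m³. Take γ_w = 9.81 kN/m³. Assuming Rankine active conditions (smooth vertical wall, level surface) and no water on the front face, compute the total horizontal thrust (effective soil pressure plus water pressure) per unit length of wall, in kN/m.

45.4 kN/m

K_a = tan²(45° − φ/2) = 0.2234.
γ' = 21.6 − 9.81 = 11.79 kN/m³. Depth below WT = 2.4 m.
σ'_h at WT = K_a γ d_w = 3.338 kPa; at base = 3.338 + K_a γ' × 2.4 = 9.661 kPa.
P₁ (0–0.9 m) = ½×3.338×0.9 = 1.502. P₂ (0.9–3.3 m) = ½(3.338+9.661)×2.4 = 15.60.
P_w = ½ γ_w h₂² = 0.5×9.81×2.4² = 28.25. Total = 1.502+15.60+28.25 = 45.35 kN/m.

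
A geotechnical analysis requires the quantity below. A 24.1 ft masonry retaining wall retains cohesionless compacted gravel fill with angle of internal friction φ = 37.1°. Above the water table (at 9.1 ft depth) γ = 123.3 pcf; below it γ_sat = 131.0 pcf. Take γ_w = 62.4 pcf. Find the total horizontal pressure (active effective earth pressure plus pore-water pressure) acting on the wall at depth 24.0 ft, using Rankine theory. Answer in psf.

K_a = (1 − sin φ)/(1 + sin φ) = 0.2475.
γ' = 131.0 − 62.4 = 68.60 pcf.
Effective vertical stress at 24.0 ft: σ'_v = 123.3×9.1 + 68.60×14.9 = 2144 psf.
σ'_h = K_a σ'_v = 0.2475 × 2144 = 530.7 psf; u = γ_w × 14.9 = 929.8 psf.
Total σ_h = 530.7 + 929.8 = 1460 psf.

1460 psf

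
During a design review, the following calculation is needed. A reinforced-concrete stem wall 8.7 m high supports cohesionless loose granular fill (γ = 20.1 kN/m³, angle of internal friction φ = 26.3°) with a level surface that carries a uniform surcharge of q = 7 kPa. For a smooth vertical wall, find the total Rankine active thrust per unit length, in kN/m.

317 kN/m

K_a = tan²(45° − φ/2) = 0.3859.
Soil triangle: ½ K_a γ H² = 0.5×0.3859×20.1×8.7² = 293.6 kN/m.
Surcharge rectangle: K_a q H = 0.3859×7×8.7 = 23.50 kN/m.
Total = 293.6 + 23.50 = 317.1 kN/m.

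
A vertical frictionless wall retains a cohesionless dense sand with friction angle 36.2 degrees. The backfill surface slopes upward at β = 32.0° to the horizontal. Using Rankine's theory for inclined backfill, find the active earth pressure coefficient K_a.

0.449

K_a = cos β · (cos β − √(cos²β − cos²φ)) / (cos β + √(cos²β − cos²φ)).
cos β = 0.8480, cos φ = 0.8070, √(cos²β − cos²φ) = 0.2608.
K_a = 0.8480 × (0.8480 − 0.2608)/(0.8480 + 0.2608) = 0.4492.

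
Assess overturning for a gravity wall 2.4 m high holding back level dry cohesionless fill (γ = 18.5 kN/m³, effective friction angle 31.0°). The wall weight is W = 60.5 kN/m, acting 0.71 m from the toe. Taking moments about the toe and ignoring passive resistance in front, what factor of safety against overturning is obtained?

K_a = tan²(45° − 31.0°/2) = 0.3201.
P_a = ½K_aγH² = 0.5×0.3201×18.5×2.4² = 17.05 kN/m, acting at H/3 = 0.8000 m above the base.
Overturning moment M_o = P_a × H/3 = 17.05 × 0.8000 = 13.64.
Resisting moment M_r = W × 0.71 = 60.5 × 0.71 = 42.95.
FS_overturning = M_r/M_o = 42.95/13.64 = 3.148.

3.15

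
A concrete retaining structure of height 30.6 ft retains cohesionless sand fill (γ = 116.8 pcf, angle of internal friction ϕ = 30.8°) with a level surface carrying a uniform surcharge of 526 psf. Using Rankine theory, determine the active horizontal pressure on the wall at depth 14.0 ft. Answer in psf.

K_a = (1 − sin φ)/(1 + sin φ) = 0.3227.
σ_v = γz + q = 116.8 × 14.0 + 526 = 2161 psf.
σ_h = K_a σ_v = 0.3227 × 2161 = 697.4 psf.

697 psf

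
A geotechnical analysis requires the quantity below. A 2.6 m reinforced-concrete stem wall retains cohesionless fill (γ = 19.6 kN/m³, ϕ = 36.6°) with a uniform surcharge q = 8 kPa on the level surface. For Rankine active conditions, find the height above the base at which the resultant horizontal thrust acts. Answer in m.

0.970 m

K_a = 0.2530.
Triangular part P₁ = ½K_aγH² = 16.76 at H/3 = 0.8667 m; rectangular part P₂ = K_a q H = 5.261 at H/2 = 1.300 m.
ȳ = (P₁·0.8667 + P₂·1.300)/(P₁+P₂) = 0.9702 m.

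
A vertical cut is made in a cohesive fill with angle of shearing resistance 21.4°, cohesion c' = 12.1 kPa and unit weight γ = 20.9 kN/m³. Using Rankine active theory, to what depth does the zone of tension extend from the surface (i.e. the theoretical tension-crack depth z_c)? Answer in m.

K_a = tan²(45° − 21.4°/2) = 0.4653; √K_a = 0.6822.
The active pressure is zero where K_a γ z = 2c√K_a, so z_c = 2c/(γ√K_a) = 2×12.1/(20.9×0.6822) = 1.697 m.

1.70 m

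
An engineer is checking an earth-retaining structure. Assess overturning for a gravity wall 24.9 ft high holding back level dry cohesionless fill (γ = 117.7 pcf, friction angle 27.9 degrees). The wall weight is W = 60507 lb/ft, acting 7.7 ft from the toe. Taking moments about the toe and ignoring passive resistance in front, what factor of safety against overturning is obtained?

4.24

K_a = tan²(45° − 27.9°/2) = 0.3625.
P_a = ½K_aγH² = 0.5×0.3625×117.7×24.9² = 13230 lb/ft, acting at H/3 = 8.300 ft above the base.
Overturning moment M_o = P_a × H/3 = 13230 × 8.300 = 109800.
Resisting moment M_r = W × 7.7 = 60507 × 7.7 = 465900.
FS_overturning = M_r/M_o = 465900/109800 = 4.244.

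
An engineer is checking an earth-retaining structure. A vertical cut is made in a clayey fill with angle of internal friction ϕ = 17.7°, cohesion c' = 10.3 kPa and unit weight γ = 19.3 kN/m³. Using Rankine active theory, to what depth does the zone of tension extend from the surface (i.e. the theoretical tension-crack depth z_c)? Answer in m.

1.46 m

K_a = tan²(45° − 17.7°/2) = 0.5337; √K_a = 0.7306.
The active pressure is zero where K_a γ z = 2c√K_a, so z_c = 2c/(γ√K_a) = 2×10.3/(19.3×0.7306) = 1.461 m.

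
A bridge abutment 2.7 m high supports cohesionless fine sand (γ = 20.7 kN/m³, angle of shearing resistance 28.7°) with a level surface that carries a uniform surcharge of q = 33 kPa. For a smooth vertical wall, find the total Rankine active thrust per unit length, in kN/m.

57.8 kN/m

K_a = tan²(45° − φ/2) = 0.3511.
Soil triangle: ½ K_a γ H² = 0.5×0.3511×20.7×2.7² = 26.49 kN/m.
Surcharge rectangle: K_a q H = 0.3511×33×2.7 = 31.29 kN/m.
Total = 26.49 + 31.29 = 57.78 kN/m.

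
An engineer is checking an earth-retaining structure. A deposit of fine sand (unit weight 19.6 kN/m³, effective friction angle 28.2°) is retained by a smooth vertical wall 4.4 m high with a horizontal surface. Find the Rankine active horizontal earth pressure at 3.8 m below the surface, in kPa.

26.7 kPa

K_a = (1 − sin φ)/(1 + sin φ) = 0.3582.
σ_h = K_a γ z = 0.3582 × 19.6 × 3.8 = 26.68 kPa.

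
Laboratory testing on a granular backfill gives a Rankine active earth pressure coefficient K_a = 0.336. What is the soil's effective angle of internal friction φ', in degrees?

29.8°

K_a = tan²(45° − φ/2) ⇒ 45° − φ/2 = arctan(√0.336) = 30.10°.
φ = 2(45° − 30.10°) = 29.80°.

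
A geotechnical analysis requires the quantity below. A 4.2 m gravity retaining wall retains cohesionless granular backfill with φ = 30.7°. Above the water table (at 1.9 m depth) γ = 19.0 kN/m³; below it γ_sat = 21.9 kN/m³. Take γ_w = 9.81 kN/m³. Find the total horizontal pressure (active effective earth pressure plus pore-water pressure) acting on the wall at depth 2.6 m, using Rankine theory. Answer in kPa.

K_a = (1 − sin φ)/(1 + sin φ) = 0.3240.
γ' = 21.9 − 9.81 = 12.09 kN/m³.
Effective vertical stress at 2.6 m: σ'_v = 19.0×1.9 + 12.09×0.700 = 44.56 kPa.
σ'_h = K_a σ'_v = 0.3240 × 44.56 = 14.44 kPa; u = γ_w × 0.700 = 6.867 kPa.
Total σ_h = 14.44 + 6.867 = 21.31 kPa.

21.3 kPa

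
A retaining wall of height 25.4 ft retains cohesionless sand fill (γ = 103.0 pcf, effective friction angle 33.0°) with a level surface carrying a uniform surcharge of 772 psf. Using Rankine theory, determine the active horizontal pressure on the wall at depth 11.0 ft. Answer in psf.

562 psf

K_a = (1 − sin φ)/(1 + sin φ) = 0.2948.
σ_v = γz + q = 103.0 × 11.0 + 772 = 1905 psf.
σ_h = K_a σ_v = 0.2948 × 1905 = 561.6 psf.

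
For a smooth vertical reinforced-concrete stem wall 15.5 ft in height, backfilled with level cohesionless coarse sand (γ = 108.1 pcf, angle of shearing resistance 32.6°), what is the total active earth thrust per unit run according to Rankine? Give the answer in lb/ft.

3890 lb/ft

K_a = tan²(45° − φ/2) = 0.2997.
P_a = ½ K_a γ H² = 0.5 × 0.2997 × 108.1 × 15.5² = 3892 lb/ft.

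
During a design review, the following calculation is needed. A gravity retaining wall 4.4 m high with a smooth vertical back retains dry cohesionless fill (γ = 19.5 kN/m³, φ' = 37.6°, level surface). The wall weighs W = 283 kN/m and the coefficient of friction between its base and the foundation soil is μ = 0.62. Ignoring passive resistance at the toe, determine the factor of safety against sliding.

K_a = tan²(45° − 37.6°/2) = 0.2421.
P_a = ½K_aγH² = 0.5×0.2421×19.5×4.4² = 45.70 kN/m, acting at H/3 = 1.467 m above the base.
FS_sliding = μW / P_a = 0.62×283 / 45.70 = 3.839.

3.84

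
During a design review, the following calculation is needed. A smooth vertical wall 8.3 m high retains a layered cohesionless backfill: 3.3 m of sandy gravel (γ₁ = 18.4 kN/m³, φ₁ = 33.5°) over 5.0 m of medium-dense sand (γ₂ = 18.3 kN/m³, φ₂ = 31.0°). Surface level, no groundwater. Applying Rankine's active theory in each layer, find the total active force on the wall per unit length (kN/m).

K_a1 = tan²(45°−33.5°/2) = 0.2887; K_a2 = tan²(45°−31.0°/2) = 0.3201.
Layer 1: σ at base = K_a1 γ₁ h₁ = 17.53 kPa; P₁ = ½×17.53×3.3 = 28.93.
Layer 2: σ_v at top = γ₁h₁ = 60.72; σ_h top = K_a2×60.72 = 19.44; σ_h base = K_a2×(60.72+18.3×5.0) = 48.73.
P₂ = ½(19.44+48.73)×5.0 = 170.4. Total P_a = 28.93+170.4 = 199.3 kN/m.

199 kN/m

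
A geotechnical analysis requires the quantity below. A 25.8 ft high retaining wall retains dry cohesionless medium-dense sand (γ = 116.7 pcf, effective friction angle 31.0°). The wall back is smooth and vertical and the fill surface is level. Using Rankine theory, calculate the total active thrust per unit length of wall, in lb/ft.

K_a = tan²(45° − φ/2) = 0.3201.
P_a = ½ K_a γ H² = 0.5 × 0.3201 × 116.7 × 25.8² = 12430 lb/ft.

12400 lb/ft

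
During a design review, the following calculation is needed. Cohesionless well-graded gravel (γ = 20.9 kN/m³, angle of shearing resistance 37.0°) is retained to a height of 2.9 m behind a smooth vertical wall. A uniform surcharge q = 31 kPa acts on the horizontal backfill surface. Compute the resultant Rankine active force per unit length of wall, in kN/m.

44.2 kN/m

K_a = tan²(45° − φ/2) = 0.2486.
Soil triangle: ½ K_a γ H² = 0.5×0.2486×20.9×2.9² = 21.85 kN/m.
Surcharge rectangle: K_a q H = 0.2486×31×2.9 = 22.35 kN/m.
Total = 21.85 + 22.35 = 44.19 kN/m.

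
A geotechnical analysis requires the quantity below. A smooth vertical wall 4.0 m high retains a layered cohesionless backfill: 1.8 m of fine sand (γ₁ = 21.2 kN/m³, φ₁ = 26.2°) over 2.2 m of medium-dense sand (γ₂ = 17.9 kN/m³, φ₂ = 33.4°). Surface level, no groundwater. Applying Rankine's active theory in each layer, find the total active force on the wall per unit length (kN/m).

50.2 kN/m

K_a1 = tan²(45°−26.2°/2) = 0.3874; K_a2 = tan²(45°−33.4°/2) = 0.2899.
Layer 1: σ at base = K_a1 γ₁ h₁ = 14.78 kPa; P₁ = ½×14.78×1.8 = 13.31.
Layer 2: σ_v at top = γ₁h₁ = 38.16; σ_h top = K_a2×38.16 = 11.06; σ_h base = K_a2×(38.16+17.9×2.2) = 22.48.
P₂ = ½(11.06+22.48)×2.2 = 36.90. Total P_a = 13.31+36.90 = 50.20 kN/m.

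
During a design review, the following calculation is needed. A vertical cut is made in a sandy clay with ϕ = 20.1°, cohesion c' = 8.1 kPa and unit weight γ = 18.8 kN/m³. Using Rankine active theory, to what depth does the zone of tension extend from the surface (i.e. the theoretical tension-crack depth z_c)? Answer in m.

1.23 m

K_a = tan²(45° − 20.1°/2) = 0.4885; √K_a = 0.6989.
The active pressure is zero where K_a γ z = 2c√K_a, so z_c = 2c/(γ√K_a) = 2×8.1/(18.8×0.6989) = 1.233 m.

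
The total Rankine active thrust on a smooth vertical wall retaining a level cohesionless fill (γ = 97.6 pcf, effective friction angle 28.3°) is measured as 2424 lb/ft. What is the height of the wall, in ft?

11.8 ft

K_a = 0.3568. P_a = ½ K_a γ H² ⇒ H = √(2P_a/(K_a γ)).
H = √(2×2424/(0.3568×97.6)) = 11.80 ft.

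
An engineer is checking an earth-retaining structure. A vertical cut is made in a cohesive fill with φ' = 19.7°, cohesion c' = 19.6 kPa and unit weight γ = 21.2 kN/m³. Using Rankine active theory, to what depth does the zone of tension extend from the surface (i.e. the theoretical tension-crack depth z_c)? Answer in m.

K_a = tan²(45° − 19.7°/2) = 0.4958; √K_a = 0.7041.
The active pressure is zero where K_a γ z = 2c√K_a, so z_c = 2c/(γ√K_a) = 2×19.6/(21.2×0.7041) = 2.626 m.

2.63 m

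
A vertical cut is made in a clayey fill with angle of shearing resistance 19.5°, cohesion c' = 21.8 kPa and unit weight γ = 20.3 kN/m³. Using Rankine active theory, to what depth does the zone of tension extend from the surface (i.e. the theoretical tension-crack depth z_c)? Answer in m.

3.04 m

K_a = tan²(45° − 19.5°/2) = 0.4995; √K_a = 0.7067.
The active pressure is zero where K_a γ z = 2c√K_a, so z_c = 2c/(γ√K_a) = 2×21.8/(20.3×0.7067) = 3.039 m.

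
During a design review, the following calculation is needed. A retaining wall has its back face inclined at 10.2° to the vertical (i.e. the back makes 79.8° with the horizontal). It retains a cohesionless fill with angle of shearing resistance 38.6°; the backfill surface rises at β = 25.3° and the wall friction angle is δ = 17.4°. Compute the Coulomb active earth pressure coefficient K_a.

0.416

K_a = sin²(α+φ) / [sin²α · sin(α−δ) · (1 + √{sin(φ+δ)sin(φ−β) / (sin(α−δ)sin(α+β))})²].
With α = 79.8°, φ = 38.6°, δ = 17.4°, β = 25.3°: K_a = 0.4159.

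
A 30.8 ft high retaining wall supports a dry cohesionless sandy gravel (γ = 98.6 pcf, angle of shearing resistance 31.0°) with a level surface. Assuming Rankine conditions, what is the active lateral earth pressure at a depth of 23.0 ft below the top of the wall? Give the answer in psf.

K_a = (1 − sin φ)/(1 + sin φ) = 0.3201.
σ_h = K_a γ z = 0.3201 × 98.6 × 23.0 = 725.9 psf.

726 psf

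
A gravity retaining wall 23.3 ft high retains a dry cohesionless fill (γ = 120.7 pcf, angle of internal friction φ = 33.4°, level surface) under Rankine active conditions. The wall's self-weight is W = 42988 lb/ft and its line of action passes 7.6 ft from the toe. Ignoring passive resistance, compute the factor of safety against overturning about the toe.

K_a = tan²(45° − 33.4°/2) = 0.2899.
P_a = ½K_aγH² = 0.5×0.2899×120.7×23.3² = 9499 lb/ft, acting at H/3 = 7.767 ft above the base.
Overturning moment M_o = P_a × H/3 = 9499 × 7.767 = 73770.
Resisting moment M_r = W × 7.6 = 42988 × 7.6 = 326700.
FS_overturning = M_r/M_o = 326700/73770 = 4.428.

4.43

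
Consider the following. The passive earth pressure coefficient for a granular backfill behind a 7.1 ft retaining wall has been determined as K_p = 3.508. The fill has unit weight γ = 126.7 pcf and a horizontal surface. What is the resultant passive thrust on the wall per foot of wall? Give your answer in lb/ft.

P = ½ K_p γ H² = 0.5 × 3.508 × 126.7 × 7.1² = 11200 lb/ft.

11200 lb/ft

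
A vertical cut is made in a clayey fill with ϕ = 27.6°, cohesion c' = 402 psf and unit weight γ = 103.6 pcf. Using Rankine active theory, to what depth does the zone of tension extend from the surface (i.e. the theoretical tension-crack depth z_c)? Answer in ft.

12.8 ft

K_a = tan²(45° − 27.6°/2) = 0.3668; √K_a = 0.6056.
The active pressure is zero where K_a γ z = 2c√K_a, so z_c = 2c/(γ√K_a) = 2×402/(103.6×0.6056) = 12.81 ft.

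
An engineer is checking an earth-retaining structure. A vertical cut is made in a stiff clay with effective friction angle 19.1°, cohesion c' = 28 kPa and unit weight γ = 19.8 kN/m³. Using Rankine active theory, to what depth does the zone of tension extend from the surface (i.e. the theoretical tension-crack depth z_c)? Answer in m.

3.97 m

K_a = tan²(45° − 19.1°/2) = 0.5069; √K_a = 0.7120.
The active pressure is zero where K_a γ z = 2c√K_a, so z_c = 2c/(γ√K_a) = 2×28/(19.8×0.7120) = 3.972 m.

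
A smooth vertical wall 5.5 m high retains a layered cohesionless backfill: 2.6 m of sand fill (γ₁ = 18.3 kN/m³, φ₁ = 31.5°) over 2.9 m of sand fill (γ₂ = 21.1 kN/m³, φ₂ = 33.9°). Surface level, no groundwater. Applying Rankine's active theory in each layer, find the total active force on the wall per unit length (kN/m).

K_a1 = tan²(45°−31.5°/2) = 0.3136; K_a2 = tan²(45°−33.9°/2) = 0.2839.
Layer 1: σ at base = K_a1 γ₁ h₁ = 14.92 kPa; P₁ = ½×14.92×2.6 = 19.40.
Layer 2: σ_v at top = γ₁h₁ = 47.58; σ_h top = K_a2×47.58 = 13.51; σ_h base = K_a2×(47.58+21.1×2.9) = 30.88.
P₂ = ½(13.51+30.88)×2.9 = 64.36. Total P_a = 19.40+64.36 = 83.76 kN/m.

83.8 kN/m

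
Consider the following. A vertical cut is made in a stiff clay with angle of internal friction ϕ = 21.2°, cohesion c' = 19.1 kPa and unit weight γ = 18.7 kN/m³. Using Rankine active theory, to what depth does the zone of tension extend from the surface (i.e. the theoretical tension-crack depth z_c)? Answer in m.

K_a = tan²(45° − 21.2°/2) = 0.4688; √K_a = 0.6847.
The active pressure is zero where K_a γ z = 2c√K_a, so z_c = 2c/(γ√K_a) = 2×19.1/(18.7×0.6847) = 2.983 m.

2.98 m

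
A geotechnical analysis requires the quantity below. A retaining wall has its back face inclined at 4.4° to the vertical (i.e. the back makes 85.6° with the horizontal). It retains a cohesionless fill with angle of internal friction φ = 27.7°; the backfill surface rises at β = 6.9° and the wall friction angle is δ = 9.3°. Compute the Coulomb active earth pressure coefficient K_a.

K_a = sin²(α+φ) / [sin²α · sin(α−δ) · (1 + √{sin(φ+δ)sin(φ−β) / (sin(α−δ)sin(α+β))})²].
With α = 85.6°, φ = 27.7°, δ = 9.3°, β = 6.9°: K_a = 0.4046.

0.405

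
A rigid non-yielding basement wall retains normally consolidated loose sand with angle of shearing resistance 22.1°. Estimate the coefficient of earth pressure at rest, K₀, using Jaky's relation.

K₀ = 1 − sin φ' = 1 − sin 22.1° = 0.6238.

0.624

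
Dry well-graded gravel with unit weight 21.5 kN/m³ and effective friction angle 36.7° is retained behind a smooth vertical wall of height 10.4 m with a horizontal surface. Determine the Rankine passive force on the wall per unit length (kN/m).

4620 kN/m

K_p = tan²(45° + φ/2) = 3.970.
P_p = ½ K_p γ H² = 0.5 × 3.970 × 21.5 × 10.4² = 4617 kN/m.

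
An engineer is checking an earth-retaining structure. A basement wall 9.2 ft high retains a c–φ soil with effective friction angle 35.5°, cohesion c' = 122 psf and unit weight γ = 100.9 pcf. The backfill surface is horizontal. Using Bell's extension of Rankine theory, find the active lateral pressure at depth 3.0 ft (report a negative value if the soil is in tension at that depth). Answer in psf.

-45.4 psf

K_a = (1 − sin φ)/(1 + sin φ) = 0.2653.
σ_a = K_a γ z − 2c√K_a = 0.2653×100.9×3.0 − 2×122×0.5150 = -45.37 psf.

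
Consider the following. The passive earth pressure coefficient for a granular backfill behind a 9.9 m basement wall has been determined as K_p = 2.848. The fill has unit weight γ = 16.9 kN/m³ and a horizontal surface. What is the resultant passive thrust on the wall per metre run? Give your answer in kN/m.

P = ½ K_p γ H² = 0.5 × 2.848 × 16.9 × 9.9² = 2359 kN/m.

2360 kN/m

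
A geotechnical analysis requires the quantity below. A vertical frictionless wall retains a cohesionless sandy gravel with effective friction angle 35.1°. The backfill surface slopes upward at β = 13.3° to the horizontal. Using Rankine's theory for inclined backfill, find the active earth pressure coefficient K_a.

0.289

K_a = cos β · (cos β − √(cos²β − cos²φ)) / (cos β + √(cos²β − cos²φ)).
cos β = 0.9732, cos φ = 0.8181, √(cos²β − cos²φ) = 0.5270.
K_a = 0.9732 × (0.9732 − 0.5270)/(0.9732 + 0.5270) = 0.2895.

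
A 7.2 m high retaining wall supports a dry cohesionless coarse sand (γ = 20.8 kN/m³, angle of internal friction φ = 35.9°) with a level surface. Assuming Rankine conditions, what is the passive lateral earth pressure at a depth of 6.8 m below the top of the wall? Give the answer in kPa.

542 kPa

K_p = (1 + sin φ)/(1 − sin φ) = 3.835.
σ_h = K_p γ z = 3.835 × 20.8 × 6.8 = 542.5 kPa.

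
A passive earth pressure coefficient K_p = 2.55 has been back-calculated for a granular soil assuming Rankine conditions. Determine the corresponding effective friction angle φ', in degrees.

K_p = (1+sin φ)/(1−sin φ) ⇒ sin φ = (K_p − 1)/(K_p + 1) = 0.4366.
φ = arcsin(0.4366) = 25.89°.

25.9°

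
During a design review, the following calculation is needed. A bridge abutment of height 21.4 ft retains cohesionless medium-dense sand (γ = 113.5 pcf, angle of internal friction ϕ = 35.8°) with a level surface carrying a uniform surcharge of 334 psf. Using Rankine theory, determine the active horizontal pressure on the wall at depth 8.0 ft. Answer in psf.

325 psf

K_a = (1 − sin φ)/(1 + sin φ) = 0.2619.
σ_v = γz + q = 113.5 × 8.0 + 334 = 1242 psf.
σ_h = K_a σ_v = 0.2619 × 1242 = 325.2 psf.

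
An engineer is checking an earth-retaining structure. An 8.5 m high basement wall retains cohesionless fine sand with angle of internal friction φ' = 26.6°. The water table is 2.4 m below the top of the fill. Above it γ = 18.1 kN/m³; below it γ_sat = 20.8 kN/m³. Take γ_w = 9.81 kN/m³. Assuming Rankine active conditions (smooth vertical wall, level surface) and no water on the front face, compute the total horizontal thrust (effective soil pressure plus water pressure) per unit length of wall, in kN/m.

381 kN/m

K_a = tan²(45° − φ/2) = 0.3814.
γ' = 20.8 − 9.81 = 10.99 kN/m³. Depth below WT = 6.1 m.
σ'_h at WT = K_a γ d_w = 16.57 kPa; at base = 16.57 + K_a γ' × 6.1 = 42.14 kPa.
P₁ (0–2.4 m) = ½×16.57×2.4 = 19.88. P₂ (2.4–8.5 m) = ½(16.57+42.14)×6.1 = 179.1.
P_w = ½ γ_w h₂² = 0.5×9.81×6.1² = 182.5. Total = 19.88+179.1+182.5 = 381.5 kN/m.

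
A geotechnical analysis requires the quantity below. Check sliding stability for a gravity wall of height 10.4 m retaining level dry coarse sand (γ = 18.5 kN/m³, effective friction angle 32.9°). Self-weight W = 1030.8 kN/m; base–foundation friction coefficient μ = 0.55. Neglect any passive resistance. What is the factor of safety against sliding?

1.91

K_a = tan²(45° − 32.9°/2) = 0.2960.
P_a = ½K_aγH² = 0.5×0.2960×18.5×10.4² = 296.2 kN/m, acting at H/3 = 3.467 m above the base.
FS_sliding = μW / P_a = 0.55×1030.8 / 296.2 = 1.914.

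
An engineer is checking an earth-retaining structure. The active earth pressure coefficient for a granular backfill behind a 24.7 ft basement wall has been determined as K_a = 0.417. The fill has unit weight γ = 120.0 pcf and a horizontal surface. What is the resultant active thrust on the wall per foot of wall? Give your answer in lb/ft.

P = ½ K_a γ H² = 0.5 × 0.417 × 120.0 × 24.7² = 15260 lb/ft.

15300 lb/ft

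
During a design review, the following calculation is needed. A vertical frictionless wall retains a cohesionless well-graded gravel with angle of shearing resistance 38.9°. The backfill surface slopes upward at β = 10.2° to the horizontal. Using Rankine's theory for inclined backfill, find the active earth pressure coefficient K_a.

0.237

K_a = cos β · (cos β − √(cos²β − cos²φ)) / (cos β + √(cos²β − cos²φ)).
cos β = 0.9842, cos φ = 0.7782, √(cos²β − cos²φ) = 0.6025.
K_a = 0.9842 × (0.9842 − 0.6025)/(0.9842 + 0.6025) = 0.2368.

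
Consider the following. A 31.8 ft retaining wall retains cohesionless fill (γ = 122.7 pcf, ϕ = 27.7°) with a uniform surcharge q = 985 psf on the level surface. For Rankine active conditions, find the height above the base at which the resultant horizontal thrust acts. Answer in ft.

K_a = 0.3653.
Triangular part P₁ = ½K_aγH² = 22670 at H/3 = 10.60 ft; rectangular part P₂ = K_a q H = 11440 at H/2 = 15.90 ft.
ȳ = (P₁·10.60 + P₂·15.90)/(P₁+P₂) = 12.38 ft.

12.4 ft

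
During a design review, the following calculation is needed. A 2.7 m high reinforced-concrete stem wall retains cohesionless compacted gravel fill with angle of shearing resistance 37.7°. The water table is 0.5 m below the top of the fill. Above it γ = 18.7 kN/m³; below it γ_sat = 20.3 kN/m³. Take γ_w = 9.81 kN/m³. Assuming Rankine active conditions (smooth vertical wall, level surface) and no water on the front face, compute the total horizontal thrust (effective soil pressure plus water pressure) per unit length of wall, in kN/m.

35.4 kN/m

K_a = tan²(45° − φ/2) = 0.2411.
γ' = 20.3 − 9.81 = 10.49 kN/m³. Depth below WT = 2.2 m.
σ'_h at WT = K_a γ d_w = 2.254 kPa; at base = 2.254 + K_a γ' × 2.2 = 7.817 kPa.
P₁ (0–0.5 m) = ½×2.254×0.5 = 0.5635. P₂ (0.5–2.7 m) = ½(2.254+7.817)×2.2 = 11.08.
P_w = ½ γ_w h₂² = 0.5×9.81×2.2² = 23.74. Total = 0.5635+11.08+23.74 = 35.38 kN/m.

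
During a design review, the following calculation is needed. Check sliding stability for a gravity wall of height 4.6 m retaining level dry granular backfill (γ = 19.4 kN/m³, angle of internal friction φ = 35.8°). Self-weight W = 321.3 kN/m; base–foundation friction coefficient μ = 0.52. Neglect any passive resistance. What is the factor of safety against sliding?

3.11

K_a = tan²(45° − 35.8°/2) = 0.2619.
P_a = ½K_aγH² = 0.5×0.2619×19.4×4.6² = 53.75 kN/m, acting at H/3 = 1.533 m above the base.
FS_sliding = μW / P_a = 0.52×321.3 / 53.75 = 3.109.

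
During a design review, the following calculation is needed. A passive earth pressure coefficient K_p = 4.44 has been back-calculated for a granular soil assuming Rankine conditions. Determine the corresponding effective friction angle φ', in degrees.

K_p = (1+sin φ)/(1−sin φ) ⇒ sin φ = (K_p − 1)/(K_p + 1) = 0.6324.
φ = arcsin(0.6324) = 39.22°.

39.2°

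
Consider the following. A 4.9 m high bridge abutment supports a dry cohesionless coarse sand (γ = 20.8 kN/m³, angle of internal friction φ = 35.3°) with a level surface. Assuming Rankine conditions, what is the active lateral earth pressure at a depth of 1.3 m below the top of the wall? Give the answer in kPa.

K_a = (1 − sin φ)/(1 + sin φ) = 0.2675.
σ_h = K_a γ z = 0.2675 × 20.8 × 1.3 = 7.234 kPa.

7.23 kPa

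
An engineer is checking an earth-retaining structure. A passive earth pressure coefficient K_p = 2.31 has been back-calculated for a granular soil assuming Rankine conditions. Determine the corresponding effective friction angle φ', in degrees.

23.3°

K_p = (1+sin φ)/(1−sin φ) ⇒ sin φ = (K_p − 1)/(K_p + 1) = 0.3958.
φ = arcsin(0.3958) = 23.31°.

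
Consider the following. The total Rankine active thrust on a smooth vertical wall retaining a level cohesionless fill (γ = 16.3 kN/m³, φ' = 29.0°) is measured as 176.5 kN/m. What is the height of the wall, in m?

K_a = 0.3470. P_a = ½ K_a γ H² ⇒ H = √(2P_a/(K_a γ)).
H = √(2×176.5/(0.3470×16.3)) = 7.900 m.

7.90 m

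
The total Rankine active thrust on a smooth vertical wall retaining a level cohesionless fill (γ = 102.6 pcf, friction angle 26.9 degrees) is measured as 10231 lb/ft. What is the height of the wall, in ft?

23.0 ft

K_a = 0.3770. P_a = ½ K_a γ H² ⇒ H = √(2P_a/(K_a γ)).
H = √(2×10231/(0.3770×102.6)) = 23.00 ft.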